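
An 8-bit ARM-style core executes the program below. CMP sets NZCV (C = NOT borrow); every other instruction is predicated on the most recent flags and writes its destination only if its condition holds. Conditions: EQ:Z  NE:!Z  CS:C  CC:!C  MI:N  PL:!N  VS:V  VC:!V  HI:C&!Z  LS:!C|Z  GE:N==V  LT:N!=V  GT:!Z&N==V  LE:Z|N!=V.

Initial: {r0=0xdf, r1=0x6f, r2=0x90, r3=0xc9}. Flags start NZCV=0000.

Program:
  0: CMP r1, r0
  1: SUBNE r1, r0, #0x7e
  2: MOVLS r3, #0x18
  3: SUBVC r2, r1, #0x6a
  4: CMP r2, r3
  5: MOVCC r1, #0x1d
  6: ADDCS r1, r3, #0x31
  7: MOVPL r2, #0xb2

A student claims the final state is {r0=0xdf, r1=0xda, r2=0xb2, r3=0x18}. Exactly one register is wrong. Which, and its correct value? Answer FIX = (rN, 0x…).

0: ✓ CMP  NZCV=1001
1: ✓ SUBNE  r1←0x61
2: ✓ MOVLS  r3←0x18
3: · SUBVC
4: ✓ CMP  NZCV=0011
5: · MOVCC
6: ✓ ADDCS  r1←0x49
7: ✓ MOVPL  r2←0xb2

FIX = (r1, 0x49)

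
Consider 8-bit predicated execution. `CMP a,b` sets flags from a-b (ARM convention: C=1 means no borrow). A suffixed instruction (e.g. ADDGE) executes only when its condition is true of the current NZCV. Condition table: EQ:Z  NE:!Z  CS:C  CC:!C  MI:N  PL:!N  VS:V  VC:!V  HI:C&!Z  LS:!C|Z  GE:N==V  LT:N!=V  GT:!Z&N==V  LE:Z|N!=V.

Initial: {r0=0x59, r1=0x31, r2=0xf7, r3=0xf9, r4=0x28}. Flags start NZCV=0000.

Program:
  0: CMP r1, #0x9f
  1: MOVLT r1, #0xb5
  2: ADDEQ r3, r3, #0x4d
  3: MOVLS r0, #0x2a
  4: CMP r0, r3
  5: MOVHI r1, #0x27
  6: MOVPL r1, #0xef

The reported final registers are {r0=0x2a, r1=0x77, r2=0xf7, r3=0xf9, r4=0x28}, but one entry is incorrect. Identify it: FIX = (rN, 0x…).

0: ✓ CMP  NZCV=1001
1: · MOVLT
2: · ADDEQ
3: ✓ MOVLS  r0←0x2a
4: ✓ CMP  NZCV=0000
5: · MOVHI
6: ✓ MOVPL  r1←0xef

FIX = (r1, 0xef)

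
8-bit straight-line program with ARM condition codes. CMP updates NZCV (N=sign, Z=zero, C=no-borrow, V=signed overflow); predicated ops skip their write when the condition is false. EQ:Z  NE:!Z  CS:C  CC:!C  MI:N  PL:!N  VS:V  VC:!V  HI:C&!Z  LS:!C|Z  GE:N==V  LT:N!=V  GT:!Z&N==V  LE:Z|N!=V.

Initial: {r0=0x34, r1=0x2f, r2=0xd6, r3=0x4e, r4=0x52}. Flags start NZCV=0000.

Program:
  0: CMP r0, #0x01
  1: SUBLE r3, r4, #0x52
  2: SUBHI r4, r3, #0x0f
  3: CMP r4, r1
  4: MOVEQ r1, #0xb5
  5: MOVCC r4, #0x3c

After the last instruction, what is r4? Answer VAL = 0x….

VAL = 0x3f

[0] flags=0010 → (cmp)
[1] flags=0010 LE?F → skip
[2] flags=0010 HI?T → r4=0x3f
[3] flags=0010 → (cmp)
[4] flags=0010 EQ?F → skip
[5] flags=0010 CC?F → skip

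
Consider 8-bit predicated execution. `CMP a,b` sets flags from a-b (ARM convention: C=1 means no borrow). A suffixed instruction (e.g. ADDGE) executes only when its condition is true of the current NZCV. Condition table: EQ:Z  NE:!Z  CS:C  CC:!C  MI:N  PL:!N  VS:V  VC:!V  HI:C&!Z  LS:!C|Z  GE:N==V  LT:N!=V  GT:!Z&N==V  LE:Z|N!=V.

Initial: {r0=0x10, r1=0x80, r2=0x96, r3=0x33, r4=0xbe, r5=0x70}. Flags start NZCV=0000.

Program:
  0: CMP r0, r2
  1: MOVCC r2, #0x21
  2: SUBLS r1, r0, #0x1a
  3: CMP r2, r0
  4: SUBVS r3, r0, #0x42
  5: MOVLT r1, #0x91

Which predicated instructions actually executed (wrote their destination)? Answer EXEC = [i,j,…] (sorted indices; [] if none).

EXEC = [1,2]

0: ✓ CMP  NZCV=0000
1: ✓ MOVCC  r2←0x21
2: ✓ SUBLS  r1←0xf6
3: ✓ CMP  NZCV=0010
4: · SUBVS
5: · MOVLT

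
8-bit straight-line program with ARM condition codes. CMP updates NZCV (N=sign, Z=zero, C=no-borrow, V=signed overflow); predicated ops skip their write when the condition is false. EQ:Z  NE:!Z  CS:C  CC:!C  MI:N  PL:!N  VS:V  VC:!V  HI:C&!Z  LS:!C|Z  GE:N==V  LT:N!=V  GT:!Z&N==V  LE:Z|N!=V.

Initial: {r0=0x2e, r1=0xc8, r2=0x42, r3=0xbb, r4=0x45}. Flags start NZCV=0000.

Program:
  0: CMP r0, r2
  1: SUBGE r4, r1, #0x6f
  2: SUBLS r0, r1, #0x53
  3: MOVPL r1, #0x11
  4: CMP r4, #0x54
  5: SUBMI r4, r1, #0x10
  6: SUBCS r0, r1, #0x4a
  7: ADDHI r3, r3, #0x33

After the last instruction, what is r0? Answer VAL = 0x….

VAL = 0x75

[0] flags=1000 → (cmp)
[1] flags=1000 GE?F → skip
[2] flags=1000 LS?T → r0=0x75
[3] flags=1000 PL?F → skip
[4] flags=1000 → (cmp)
[5] flags=1000 MI?T → r4=0xb8
[6] flags=1000 CS?F → skip
[7] flags=1000 HI?F → skip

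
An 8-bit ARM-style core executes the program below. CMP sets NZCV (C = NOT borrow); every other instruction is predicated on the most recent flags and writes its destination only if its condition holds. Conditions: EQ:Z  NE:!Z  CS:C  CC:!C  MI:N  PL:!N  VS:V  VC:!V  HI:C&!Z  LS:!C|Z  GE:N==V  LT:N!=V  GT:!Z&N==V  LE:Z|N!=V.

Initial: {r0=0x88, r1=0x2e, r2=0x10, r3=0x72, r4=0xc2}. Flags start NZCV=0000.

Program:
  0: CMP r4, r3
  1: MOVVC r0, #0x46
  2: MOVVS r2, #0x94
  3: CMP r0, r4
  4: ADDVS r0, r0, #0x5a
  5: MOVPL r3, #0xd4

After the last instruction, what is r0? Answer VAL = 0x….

VAL = 0x88

[0] flags=0011 → (cmp)
[1] flags=0011 VC?F → skip
[2] flags=0011 VS?T → r2=0x94
[3] flags=1000 → (cmp)
[4] flags=1000 VS?F → skip
[5] flags=1000 PL?F → skip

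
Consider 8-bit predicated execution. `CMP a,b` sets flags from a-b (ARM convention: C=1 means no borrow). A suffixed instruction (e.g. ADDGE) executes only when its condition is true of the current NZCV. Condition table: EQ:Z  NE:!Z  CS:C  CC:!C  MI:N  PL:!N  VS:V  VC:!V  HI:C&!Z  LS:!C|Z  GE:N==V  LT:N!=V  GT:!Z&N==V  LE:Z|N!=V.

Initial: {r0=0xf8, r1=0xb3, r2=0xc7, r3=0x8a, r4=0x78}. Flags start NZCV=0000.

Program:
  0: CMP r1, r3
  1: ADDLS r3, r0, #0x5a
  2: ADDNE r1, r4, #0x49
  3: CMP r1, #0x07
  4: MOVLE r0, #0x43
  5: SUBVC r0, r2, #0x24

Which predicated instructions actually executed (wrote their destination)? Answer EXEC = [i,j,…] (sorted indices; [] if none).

EXEC = [2,4,5]

[0] flags=0010 → (cmp)
[1] flags=0010 LS?F → skip
[2] flags=0010 NE?T → r1=0xc1
[3] flags=1010 → (cmp)
[4] flags=1010 LE?T → r0=0x43
[5] flags=1010 VC?T → r0=0xa3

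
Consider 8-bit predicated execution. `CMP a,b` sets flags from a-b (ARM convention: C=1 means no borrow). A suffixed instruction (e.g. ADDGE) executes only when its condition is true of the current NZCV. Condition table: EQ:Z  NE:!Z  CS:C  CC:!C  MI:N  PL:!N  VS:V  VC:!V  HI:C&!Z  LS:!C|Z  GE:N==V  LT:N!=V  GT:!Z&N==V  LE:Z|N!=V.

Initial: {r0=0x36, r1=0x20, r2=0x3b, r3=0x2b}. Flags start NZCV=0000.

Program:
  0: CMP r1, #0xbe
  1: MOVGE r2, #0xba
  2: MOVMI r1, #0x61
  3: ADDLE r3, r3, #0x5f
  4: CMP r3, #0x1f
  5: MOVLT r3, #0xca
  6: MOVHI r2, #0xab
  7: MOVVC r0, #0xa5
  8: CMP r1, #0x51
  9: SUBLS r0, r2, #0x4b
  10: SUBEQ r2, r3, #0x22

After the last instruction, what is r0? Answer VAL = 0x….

VAL = 0x60

[0] flags=0000 → (cmp)
[1] flags=0000 GE?T → r2=0xba
[2] flags=0000 MI?F → skip
[3] flags=0000 LE?F → skip
[4] flags=0010 → (cmp)
[5] flags=0010 LT?F → skip
[6] flags=0010 HI?T → r2=0xab
[7] flags=0010 VC?T → r0=0xa5
[8] flags=1000 → (cmp)
[9] flags=1000 LS?T → r0=0x60
[10] flags=1000 EQ?F → skip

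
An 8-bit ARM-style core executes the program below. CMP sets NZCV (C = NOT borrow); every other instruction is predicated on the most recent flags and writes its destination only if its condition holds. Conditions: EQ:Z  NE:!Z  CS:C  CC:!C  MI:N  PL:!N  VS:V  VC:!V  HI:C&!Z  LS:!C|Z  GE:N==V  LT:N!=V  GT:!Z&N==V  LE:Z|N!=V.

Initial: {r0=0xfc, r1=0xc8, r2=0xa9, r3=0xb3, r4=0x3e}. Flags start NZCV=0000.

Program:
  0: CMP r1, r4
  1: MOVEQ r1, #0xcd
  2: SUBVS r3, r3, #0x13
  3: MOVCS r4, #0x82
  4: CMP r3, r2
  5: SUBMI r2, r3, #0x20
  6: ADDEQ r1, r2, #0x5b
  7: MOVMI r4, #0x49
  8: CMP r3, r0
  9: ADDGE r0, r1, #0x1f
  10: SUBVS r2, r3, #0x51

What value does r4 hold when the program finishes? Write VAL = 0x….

VAL = 0x82

[0] flags=1010 → (cmp)
[1] flags=1010 EQ?F → skip
[2] flags=1010 VS?F → skip
[3] flags=1010 CS?T → r4=0x82
[4] flags=0010 → (cmp)
[5] flags=0010 MI?F → skip
[6] flags=0010 EQ?F → skip
[7] flags=0010 MI?F → skip
[8] flags=1000 → (cmp)
[9] flags=1000 GE?F → skip
[10] flags=1000 VS?F → skip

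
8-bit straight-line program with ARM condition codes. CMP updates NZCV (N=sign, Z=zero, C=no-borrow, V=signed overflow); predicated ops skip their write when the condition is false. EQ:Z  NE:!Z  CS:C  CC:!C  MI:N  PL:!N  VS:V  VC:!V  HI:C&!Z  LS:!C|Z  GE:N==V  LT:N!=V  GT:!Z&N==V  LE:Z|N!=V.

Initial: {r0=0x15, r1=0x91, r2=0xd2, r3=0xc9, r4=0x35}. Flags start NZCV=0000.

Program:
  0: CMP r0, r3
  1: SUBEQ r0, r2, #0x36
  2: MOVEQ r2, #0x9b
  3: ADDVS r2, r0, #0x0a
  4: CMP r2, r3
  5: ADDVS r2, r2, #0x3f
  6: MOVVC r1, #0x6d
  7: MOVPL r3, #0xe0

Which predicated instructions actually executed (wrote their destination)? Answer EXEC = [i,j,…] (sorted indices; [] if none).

0: ✓ CMP  NZCV=0000
1: · SUBEQ
2: · MOVEQ
3: · ADDVS
4: ✓ CMP  NZCV=0010
5: · ADDVS
6: ✓ MOVVC  r1←0x6d
7: ✓ MOVPL  r3←0xe0

EXEC = [6,7]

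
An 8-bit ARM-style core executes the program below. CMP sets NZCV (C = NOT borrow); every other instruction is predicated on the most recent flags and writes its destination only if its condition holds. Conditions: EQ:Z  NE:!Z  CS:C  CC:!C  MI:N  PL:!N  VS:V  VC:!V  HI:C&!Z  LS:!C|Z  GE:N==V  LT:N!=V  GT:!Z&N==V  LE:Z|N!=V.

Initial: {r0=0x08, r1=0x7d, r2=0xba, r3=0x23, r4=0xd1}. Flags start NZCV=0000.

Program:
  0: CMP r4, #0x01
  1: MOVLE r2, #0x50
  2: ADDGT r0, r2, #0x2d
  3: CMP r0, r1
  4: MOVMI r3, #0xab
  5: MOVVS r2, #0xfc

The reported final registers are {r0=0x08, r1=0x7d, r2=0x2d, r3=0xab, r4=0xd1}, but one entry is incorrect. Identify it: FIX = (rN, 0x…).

0: ✓ CMP  NZCV=1010
1: ✓ MOVLE  r2←0x50
2: · ADDGT
3: ✓ CMP  NZCV=1000
4: ✓ MOVMI  r3←0xab
5: · MOVVS

FIX = (r2, 0x50)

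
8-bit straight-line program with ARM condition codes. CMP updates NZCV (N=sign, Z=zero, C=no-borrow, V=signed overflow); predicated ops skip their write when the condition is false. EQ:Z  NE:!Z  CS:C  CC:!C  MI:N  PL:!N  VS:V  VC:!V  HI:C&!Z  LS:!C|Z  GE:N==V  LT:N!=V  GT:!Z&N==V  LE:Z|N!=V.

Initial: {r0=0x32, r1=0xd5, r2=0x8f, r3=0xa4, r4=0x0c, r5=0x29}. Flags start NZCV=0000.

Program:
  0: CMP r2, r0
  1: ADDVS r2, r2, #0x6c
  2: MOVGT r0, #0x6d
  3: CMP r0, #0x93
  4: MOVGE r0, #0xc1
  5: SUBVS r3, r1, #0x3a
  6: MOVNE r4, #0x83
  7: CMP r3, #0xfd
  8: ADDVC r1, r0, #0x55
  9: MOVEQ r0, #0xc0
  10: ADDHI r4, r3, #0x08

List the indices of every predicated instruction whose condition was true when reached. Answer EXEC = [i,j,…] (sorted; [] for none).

0: ✓ CMP  NZCV=0011
1: ✓ ADDVS  r2←0xfb
2: · MOVGT
3: ✓ CMP  NZCV=1001
4: ✓ MOVGE  r0←0xc1
5: ✓ SUBVS  r3←0x9b
6: ✓ MOVNE  r4←0x83
7: ✓ CMP  NZCV=1000
8: ✓ ADDVC  r1←0x16
9: · MOVEQ
10: · ADDHI

EXEC = [1,4,5,6,8]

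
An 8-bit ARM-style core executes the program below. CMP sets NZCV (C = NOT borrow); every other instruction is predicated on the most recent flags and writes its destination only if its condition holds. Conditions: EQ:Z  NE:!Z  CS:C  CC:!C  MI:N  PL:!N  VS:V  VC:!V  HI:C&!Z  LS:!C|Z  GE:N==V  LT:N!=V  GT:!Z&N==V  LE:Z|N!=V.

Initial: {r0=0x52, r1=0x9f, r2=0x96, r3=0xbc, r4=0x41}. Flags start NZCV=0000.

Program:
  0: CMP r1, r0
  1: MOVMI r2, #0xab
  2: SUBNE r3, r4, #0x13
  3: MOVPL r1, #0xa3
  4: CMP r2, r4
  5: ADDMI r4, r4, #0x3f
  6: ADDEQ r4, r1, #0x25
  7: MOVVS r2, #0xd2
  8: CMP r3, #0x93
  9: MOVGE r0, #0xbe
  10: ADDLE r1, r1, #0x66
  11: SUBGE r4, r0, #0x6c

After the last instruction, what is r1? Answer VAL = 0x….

VAL = 0xa3

0: ✓ CMP  NZCV=0011
1: · MOVMI
2: ✓ SUBNE  r3←0x2e
3: ✓ MOVPL  r1←0xa3
4: ✓ CMP  NZCV=0011
5: · ADDMI
6: · ADDEQ
7: ✓ MOVVS  r2←0xd2
8: ✓ CMP  NZCV=1001
9: ✓ MOVGE  r0←0xbe
10: · ADDLE
11: ✓ SUBGE  r4←0x52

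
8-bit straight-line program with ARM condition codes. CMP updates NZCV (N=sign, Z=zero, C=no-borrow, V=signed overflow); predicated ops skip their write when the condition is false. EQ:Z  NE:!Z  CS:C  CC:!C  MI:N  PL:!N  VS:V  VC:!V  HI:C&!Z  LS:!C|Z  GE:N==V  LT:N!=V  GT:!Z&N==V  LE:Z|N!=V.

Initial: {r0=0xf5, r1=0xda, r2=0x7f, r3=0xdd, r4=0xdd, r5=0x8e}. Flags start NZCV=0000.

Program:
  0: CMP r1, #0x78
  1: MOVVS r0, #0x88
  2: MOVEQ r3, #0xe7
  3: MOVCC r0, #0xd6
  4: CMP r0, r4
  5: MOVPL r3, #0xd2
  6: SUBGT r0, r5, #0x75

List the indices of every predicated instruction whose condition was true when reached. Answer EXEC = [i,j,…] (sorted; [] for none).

0: ✓ CMP  NZCV=0011
1: ✓ MOVVS  r0←0x88
2: · MOVEQ
3: · MOVCC
4: ✓ CMP  NZCV=1000
5: · MOVPL
6: · SUBGT

EXEC = [1]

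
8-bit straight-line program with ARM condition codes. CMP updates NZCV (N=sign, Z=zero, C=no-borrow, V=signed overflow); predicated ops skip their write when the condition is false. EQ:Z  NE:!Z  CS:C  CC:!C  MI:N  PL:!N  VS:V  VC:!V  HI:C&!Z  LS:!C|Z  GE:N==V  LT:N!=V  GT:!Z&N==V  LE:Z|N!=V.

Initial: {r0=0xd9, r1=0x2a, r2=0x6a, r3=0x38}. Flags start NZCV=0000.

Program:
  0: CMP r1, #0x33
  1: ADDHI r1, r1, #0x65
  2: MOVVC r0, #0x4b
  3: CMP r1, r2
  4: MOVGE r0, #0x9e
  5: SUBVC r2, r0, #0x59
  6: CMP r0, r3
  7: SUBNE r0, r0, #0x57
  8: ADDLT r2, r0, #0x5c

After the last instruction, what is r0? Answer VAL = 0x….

VAL = 0xf4

[0] flags=1000 → (cmp)
[1] flags=1000 HI?F → skip
[2] flags=1000 VC?T → r0=0x4b
[3] flags=1000 → (cmp)
[4] flags=1000 GE?F → skip
[5] flags=1000 VC?T → r2=0xf2
[6] flags=0010 → (cmp)
[7] flags=0010 NE?T → r0=0xf4
[8] flags=0010 LT?F → skip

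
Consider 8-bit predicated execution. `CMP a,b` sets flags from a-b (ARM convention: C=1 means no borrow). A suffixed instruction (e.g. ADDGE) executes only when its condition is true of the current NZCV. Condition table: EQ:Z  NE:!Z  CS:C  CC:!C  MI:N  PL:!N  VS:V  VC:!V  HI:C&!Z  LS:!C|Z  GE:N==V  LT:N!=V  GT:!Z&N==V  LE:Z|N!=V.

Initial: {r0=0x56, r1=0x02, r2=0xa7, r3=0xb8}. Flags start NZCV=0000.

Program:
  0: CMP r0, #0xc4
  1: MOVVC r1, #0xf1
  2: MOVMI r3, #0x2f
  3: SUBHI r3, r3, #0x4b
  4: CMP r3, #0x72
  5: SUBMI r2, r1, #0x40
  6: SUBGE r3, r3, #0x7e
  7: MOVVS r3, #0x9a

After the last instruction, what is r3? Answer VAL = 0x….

VAL = 0x2f

0: ✓ CMP  NZCV=1001
1: · MOVVC
2: ✓ MOVMI  r3←0x2f
3: · SUBHI
4: ✓ CMP  NZCV=1000
5: ✓ SUBMI  r2←0xc2
6: · SUBGE
7: · MOVVS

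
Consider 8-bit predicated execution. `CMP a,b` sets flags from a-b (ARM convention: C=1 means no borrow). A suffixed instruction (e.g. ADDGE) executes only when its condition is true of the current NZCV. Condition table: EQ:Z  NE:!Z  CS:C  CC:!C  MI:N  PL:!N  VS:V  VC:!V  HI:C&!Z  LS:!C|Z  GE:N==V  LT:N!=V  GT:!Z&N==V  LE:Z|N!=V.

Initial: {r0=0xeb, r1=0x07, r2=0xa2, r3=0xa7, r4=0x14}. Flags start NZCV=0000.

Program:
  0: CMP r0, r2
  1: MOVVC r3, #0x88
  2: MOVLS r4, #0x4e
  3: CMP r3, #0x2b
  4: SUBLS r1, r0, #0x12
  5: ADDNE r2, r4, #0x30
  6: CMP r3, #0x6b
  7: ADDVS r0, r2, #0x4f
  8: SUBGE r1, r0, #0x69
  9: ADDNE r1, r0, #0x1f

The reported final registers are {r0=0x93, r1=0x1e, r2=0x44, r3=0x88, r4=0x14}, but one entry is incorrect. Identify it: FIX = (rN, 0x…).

0: ✓ CMP  NZCV=0010
1: ✓ MOVVC  r3←0x88
2: · MOVLS
3: ✓ CMP  NZCV=0011
4: · SUBLS
5: ✓ ADDNE  r2←0x44
6: ✓ CMP  NZCV=0011
7: ✓ ADDVS  r0←0x93
8: · SUBGE
9: ✓ ADDNE  r1←0xb2

FIX = (r1, 0xb2)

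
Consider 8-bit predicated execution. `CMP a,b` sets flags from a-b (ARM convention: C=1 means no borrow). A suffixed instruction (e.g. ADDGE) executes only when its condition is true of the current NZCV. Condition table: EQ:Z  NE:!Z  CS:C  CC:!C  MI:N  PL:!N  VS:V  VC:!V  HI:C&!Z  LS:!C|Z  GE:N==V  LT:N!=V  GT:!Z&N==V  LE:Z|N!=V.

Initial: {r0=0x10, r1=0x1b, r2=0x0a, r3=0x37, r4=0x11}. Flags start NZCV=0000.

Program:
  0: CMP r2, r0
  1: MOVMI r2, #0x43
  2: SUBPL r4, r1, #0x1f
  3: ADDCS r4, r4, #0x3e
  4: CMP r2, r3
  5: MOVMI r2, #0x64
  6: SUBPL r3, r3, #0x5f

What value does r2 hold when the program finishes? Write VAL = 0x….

VAL = 0x43

[0] flags=1000 → (cmp)
[1] flags=1000 MI?T → r2=0x43
[2] flags=1000 PL?F → skip
[3] flags=1000 CS?F → skip
[4] flags=0010 → (cmp)
[5] flags=0010 MI?F → skip
[6] flags=0010 PL?T → r3=0xd8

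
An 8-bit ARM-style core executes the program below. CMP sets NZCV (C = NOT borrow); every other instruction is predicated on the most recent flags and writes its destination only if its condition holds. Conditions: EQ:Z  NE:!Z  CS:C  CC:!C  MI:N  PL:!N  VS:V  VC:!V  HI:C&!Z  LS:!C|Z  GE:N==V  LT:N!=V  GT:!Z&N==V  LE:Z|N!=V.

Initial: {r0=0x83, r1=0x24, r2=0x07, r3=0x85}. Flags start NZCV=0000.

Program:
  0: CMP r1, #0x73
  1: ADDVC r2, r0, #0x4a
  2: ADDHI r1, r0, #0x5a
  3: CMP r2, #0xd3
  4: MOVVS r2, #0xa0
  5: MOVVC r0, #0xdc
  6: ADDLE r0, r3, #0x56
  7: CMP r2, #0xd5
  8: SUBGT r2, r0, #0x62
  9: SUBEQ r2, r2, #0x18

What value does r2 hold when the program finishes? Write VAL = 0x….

VAL = 0xcd

0: ✓ CMP  NZCV=1000
1: ✓ ADDVC  r2←0xcd
2: · ADDHI
3: ✓ CMP  NZCV=1000
4: · MOVVS
5: ✓ MOVVC  r0←0xdc
6: ✓ ADDLE  r0←0xdb
7: ✓ CMP  NZCV=1000
8: · SUBGT
9: · SUBEQ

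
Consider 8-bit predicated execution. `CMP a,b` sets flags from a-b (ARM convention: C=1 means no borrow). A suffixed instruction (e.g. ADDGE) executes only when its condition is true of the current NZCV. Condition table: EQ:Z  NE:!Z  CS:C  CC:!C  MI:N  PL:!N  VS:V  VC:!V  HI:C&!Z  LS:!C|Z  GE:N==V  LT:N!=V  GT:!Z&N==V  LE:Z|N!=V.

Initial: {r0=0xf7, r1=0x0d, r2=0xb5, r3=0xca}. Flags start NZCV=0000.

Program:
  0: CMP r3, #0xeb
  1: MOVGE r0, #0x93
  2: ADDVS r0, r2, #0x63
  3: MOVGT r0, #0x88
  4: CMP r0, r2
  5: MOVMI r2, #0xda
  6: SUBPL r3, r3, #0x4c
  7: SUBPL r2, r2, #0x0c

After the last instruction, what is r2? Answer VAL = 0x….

[0] flags=1000 → (cmp)
[1] flags=1000 GE?F → skip
[2] flags=1000 VS?F → skip
[3] flags=1000 GT?F → skip
[4] flags=0010 → (cmp)
[5] flags=0010 MI?F → skip
[6] flags=0010 PL?T → r3=0x7e
[7] flags=0010 PL?T → r2=0xa9

VAL = 0xa9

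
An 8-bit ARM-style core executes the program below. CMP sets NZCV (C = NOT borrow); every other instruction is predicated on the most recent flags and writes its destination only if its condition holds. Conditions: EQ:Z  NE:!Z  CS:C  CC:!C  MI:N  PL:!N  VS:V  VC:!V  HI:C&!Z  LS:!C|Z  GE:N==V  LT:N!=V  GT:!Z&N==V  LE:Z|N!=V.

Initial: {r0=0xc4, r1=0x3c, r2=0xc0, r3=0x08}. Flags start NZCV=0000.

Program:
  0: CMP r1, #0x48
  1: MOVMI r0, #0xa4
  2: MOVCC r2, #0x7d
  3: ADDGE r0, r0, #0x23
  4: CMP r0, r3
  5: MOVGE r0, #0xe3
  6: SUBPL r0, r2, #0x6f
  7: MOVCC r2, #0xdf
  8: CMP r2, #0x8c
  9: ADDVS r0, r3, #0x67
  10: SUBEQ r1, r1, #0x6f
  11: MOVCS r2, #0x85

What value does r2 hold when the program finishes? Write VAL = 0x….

[0] flags=1000 → (cmp)
[1] flags=1000 MI?T → r0=0xa4
[2] flags=1000 CC?T → r2=0x7d
[3] flags=1000 GE?F → skip
[4] flags=1010 → (cmp)
[5] flags=1010 GE?F → skip
[6] flags=1010 PL?F → skip
[7] flags=1010 CC?F → skip
[8] flags=1001 → (cmp)
[9] flags=1001 VS?T → r0=0x6f
[10] flags=1001 EQ?F → skip
[11] flags=1001 CS?F → skip

VAL = 0x7d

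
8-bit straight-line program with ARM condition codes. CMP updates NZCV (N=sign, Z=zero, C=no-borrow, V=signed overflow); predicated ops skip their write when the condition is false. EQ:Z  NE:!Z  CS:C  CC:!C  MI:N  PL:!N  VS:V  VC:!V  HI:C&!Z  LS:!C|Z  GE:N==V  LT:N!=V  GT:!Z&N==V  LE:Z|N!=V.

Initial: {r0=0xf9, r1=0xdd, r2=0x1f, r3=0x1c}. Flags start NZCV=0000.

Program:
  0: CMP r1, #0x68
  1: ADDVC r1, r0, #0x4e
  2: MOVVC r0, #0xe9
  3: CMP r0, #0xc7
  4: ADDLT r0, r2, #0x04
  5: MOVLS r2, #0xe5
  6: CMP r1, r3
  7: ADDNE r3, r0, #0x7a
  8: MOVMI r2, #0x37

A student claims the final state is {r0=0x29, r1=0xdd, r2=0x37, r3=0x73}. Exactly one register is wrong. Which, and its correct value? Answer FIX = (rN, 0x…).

[0] flags=0011 → (cmp)
[1] flags=0011 VC?F → skip
[2] flags=0011 VC?F → skip
[3] flags=0010 → (cmp)
[4] flags=0010 LT?F → skip
[5] flags=0010 LS?F → skip
[6] flags=1010 → (cmp)
[7] flags=1010 NE?T → r3=0x73
[8] flags=1010 MI?T → r2=0x37

FIX = (r0, 0xf9)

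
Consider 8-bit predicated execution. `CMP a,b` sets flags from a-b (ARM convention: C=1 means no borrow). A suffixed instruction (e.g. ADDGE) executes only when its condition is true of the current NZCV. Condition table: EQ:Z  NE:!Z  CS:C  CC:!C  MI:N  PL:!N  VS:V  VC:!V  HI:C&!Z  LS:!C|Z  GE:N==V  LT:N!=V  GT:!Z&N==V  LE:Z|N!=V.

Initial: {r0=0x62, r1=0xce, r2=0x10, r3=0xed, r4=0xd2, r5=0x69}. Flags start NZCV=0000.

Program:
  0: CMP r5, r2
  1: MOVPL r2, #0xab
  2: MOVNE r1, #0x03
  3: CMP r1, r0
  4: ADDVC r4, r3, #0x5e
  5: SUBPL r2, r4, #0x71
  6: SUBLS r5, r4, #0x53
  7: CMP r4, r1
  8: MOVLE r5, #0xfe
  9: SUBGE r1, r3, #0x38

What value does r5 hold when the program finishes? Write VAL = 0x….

0: ✓ CMP  NZCV=0010
1: ✓ MOVPL  r2←0xab
2: ✓ MOVNE  r1←0x03
3: ✓ CMP  NZCV=1000
4: ✓ ADDVC  r4←0x4b
5: · SUBPL
6: ✓ SUBLS  r5←0xf8
7: ✓ CMP  NZCV=0010
8: · MOVLE
9: ✓ SUBGE  r1←0xb5

VAL = 0xf8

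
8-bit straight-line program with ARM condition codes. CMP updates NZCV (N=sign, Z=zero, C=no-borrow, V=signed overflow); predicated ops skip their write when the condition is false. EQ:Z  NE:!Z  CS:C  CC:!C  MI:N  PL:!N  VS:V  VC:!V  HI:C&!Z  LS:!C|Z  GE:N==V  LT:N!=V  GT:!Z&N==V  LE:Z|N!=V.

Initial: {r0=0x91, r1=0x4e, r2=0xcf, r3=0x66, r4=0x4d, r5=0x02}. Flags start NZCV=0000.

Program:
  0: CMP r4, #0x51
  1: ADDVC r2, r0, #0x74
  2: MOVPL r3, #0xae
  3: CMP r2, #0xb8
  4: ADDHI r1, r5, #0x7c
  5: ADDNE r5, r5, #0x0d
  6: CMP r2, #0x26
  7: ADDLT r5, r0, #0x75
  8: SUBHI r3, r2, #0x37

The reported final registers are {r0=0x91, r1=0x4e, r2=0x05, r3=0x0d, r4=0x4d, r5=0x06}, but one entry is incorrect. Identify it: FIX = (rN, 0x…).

0: ✓ CMP  NZCV=1000
1: ✓ ADDVC  r2←0x05
2: · MOVPL
3: ✓ CMP  NZCV=0000
4: · ADDHI
5: ✓ ADDNE  r5←0x0f
6: ✓ CMP  NZCV=1000
7: ✓ ADDLT  r5←0x06
8: · SUBHI

FIX = (r3, 0x66)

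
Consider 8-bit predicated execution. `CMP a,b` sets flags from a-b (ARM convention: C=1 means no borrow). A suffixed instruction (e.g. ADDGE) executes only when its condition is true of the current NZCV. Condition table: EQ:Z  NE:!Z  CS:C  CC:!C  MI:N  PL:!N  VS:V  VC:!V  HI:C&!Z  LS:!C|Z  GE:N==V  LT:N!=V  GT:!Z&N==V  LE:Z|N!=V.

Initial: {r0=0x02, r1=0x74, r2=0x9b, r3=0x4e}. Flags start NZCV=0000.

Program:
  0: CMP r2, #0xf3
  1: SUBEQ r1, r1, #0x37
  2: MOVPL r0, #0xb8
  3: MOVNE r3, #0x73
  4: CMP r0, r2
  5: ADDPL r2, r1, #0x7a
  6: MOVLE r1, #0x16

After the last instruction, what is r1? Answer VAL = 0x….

VAL = 0x74

0: ✓ CMP  NZCV=1000
1: · SUBEQ
2: · MOVPL
3: ✓ MOVNE  r3←0x73
4: ✓ CMP  NZCV=0000
5: ✓ ADDPL  r2←0xee
6: · MOVLE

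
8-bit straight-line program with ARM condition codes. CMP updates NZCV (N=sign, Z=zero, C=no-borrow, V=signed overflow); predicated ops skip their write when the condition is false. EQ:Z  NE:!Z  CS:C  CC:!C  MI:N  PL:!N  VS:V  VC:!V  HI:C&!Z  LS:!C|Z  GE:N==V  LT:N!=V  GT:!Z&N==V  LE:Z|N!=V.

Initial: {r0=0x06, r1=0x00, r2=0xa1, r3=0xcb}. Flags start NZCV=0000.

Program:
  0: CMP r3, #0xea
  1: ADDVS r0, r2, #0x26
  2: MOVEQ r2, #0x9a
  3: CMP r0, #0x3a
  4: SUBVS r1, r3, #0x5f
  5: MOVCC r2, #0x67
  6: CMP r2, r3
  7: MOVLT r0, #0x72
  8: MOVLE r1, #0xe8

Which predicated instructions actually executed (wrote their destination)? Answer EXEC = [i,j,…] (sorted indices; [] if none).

EXEC = [5]

[0] flags=1000 → (cmp)
[1] flags=1000 VS?F → skip
[2] flags=1000 EQ?F → skip
[3] flags=1000 → (cmp)
[4] flags=1000 VS?F → skip
[5] flags=1000 CC?T → r2=0x67
[6] flags=1001 → (cmp)
[7] flags=1001 LT?F → skip
[8] flags=1001 LE?F → skip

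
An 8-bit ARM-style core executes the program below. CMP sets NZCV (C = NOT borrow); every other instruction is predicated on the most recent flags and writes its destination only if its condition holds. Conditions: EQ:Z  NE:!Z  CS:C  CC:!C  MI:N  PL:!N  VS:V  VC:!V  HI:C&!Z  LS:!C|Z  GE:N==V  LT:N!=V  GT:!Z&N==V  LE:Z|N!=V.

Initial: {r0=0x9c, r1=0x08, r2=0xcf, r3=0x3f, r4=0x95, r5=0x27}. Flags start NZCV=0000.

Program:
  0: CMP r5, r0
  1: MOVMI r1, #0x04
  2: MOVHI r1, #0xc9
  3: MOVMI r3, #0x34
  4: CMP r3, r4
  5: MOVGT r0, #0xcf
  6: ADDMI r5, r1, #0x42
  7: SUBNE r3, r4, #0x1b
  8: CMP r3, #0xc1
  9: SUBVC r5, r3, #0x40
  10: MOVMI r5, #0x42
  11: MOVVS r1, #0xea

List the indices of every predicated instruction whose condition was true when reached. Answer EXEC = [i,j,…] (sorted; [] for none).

EXEC = [1,3,5,6,7,10,11]

0: ✓ CMP  NZCV=1001
1: ✓ MOVMI  r1←0x04
2: · MOVHI
3: ✓ MOVMI  r3←0x34
4: ✓ CMP  NZCV=1001
5: ✓ MOVGT  r0←0xcf
6: ✓ ADDMI  r5←0x46
7: ✓ SUBNE  r3←0x7a
8: ✓ CMP  NZCV=1001
9: · SUBVC
10: ✓ MOVMI  r5←0x42
11: ✓ MOVVS  r1←0xea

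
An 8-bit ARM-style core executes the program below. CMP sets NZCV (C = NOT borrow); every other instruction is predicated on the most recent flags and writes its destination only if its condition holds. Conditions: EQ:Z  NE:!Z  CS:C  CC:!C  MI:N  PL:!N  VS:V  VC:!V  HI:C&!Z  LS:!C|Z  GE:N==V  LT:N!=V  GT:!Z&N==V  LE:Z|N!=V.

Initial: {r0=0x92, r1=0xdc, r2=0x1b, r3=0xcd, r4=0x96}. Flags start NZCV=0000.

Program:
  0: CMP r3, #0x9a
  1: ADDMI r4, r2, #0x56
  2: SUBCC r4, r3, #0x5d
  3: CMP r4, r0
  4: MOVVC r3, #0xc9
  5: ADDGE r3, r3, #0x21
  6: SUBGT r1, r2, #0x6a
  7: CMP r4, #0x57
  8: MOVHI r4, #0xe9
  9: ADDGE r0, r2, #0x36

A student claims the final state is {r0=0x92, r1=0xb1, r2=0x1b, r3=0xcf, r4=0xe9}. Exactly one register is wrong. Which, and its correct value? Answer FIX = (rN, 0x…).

[0] flags=0010 → (cmp)
[1] flags=0010 MI?F → skip
[2] flags=0010 CC?F → skip
[3] flags=0010 → (cmp)
[4] flags=0010 VC?T → r3=0xc9
[5] flags=0010 GE?T → r3=0xea
[6] flags=0010 GT?T → r1=0xb1
[7] flags=0011 → (cmp)
[8] flags=0011 HI?T → r4=0xe9
[9] flags=0011 GE?F → skip

FIX = (r3, 0xea)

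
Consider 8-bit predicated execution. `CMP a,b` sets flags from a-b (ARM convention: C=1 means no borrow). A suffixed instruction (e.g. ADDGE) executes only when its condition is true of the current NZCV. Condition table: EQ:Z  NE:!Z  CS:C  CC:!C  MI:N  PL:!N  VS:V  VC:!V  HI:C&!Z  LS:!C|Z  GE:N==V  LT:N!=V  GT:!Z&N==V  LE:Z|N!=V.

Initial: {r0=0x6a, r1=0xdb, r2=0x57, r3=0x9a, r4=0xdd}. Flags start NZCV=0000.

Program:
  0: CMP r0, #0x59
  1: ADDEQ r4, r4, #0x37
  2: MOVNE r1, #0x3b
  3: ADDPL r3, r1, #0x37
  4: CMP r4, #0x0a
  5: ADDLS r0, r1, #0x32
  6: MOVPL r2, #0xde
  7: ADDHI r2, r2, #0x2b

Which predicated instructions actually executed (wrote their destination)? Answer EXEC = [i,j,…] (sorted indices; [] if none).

0: ✓ CMP  NZCV=0010
1: · ADDEQ
2: ✓ MOVNE  r1←0x3b
3: ✓ ADDPL  r3←0x72
4: ✓ CMP  NZCV=1010
5: · ADDLS
6: · MOVPL
7: ✓ ADDHI  r2←0x82

EXEC = [2,3,7]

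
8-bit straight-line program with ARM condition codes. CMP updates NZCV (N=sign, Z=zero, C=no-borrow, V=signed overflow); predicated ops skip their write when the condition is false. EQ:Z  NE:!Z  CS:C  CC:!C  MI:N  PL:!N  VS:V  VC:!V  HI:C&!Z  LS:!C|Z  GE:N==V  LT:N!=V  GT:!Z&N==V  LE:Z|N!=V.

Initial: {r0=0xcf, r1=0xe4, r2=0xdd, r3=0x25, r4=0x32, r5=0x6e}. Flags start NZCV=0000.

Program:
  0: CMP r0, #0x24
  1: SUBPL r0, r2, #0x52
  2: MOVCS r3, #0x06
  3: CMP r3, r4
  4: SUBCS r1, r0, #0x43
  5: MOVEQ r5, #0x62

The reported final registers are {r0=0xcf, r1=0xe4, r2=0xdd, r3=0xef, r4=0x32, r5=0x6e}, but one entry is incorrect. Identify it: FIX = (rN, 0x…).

FIX = (r3, 0x06)

[0] flags=1010 → (cmp)
[1] flags=1010 PL?F → skip
[2] flags=1010 CS?T → r3=0x06
[3] flags=1000 → (cmp)
[4] flags=1000 CS?F → skip
[5] flags=1000 EQ?F → skip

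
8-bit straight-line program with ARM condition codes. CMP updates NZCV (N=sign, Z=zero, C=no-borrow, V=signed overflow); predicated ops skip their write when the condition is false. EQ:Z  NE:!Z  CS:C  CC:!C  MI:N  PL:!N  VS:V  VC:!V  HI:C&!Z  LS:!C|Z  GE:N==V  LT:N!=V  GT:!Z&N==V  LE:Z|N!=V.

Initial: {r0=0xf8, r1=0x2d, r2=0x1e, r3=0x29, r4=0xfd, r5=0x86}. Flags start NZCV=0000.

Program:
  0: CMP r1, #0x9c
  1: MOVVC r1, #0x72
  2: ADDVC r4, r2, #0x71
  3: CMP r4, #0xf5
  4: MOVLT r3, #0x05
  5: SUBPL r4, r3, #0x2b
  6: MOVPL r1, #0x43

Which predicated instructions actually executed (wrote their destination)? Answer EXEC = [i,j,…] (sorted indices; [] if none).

[0] flags=1001 → (cmp)
[1] flags=1001 VC?F → skip
[2] flags=1001 VC?F → skip
[3] flags=0010 → (cmp)
[4] flags=0010 LT?F → skip
[5] flags=0010 PL?T → r4=0xfe
[6] flags=0010 PL?T → r1=0x43

EXEC = [5,6]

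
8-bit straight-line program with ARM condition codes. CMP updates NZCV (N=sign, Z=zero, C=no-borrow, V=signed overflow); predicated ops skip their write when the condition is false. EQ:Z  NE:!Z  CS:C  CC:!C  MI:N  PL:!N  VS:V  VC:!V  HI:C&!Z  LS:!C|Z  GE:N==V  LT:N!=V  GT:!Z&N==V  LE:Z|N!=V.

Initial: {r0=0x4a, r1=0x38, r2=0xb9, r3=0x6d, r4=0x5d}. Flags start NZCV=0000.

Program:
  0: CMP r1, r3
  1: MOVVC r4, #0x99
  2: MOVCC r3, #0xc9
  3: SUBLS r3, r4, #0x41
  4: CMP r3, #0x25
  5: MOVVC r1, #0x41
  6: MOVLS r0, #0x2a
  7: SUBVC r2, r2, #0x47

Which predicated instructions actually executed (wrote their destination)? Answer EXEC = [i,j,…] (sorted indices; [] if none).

0: ✓ CMP  NZCV=1000
1: ✓ MOVVC  r4←0x99
2: ✓ MOVCC  r3←0xc9
3: ✓ SUBLS  r3←0x58
4: ✓ CMP  NZCV=0010
5: ✓ MOVVC  r1←0x41
6: · MOVLS
7: ✓ SUBVC  r2←0x72

EXEC = [1,2,3,5,7]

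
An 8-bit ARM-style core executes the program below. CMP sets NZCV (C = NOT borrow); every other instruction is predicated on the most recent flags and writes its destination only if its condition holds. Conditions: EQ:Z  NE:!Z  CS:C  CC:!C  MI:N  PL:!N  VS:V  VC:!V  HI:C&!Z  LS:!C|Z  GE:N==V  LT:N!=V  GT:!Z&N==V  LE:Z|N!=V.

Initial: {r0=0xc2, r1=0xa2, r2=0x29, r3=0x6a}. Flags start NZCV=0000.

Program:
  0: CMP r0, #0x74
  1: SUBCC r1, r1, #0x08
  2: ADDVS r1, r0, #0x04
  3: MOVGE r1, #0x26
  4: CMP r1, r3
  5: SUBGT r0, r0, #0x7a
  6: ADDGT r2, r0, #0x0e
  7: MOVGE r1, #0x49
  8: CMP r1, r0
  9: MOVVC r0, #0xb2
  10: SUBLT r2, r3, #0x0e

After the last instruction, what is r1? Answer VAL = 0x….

[0] flags=0011 → (cmp)
[1] flags=0011 CC?F → skip
[2] flags=0011 VS?T → r1=0xc6
[3] flags=0011 GE?F → skip
[4] flags=0011 → (cmp)
[5] flags=0011 GT?F → skip
[6] flags=0011 GT?F → skip
[7] flags=0011 GE?F → skip
[8] flags=0010 → (cmp)
[9] flags=0010 VC?T → r0=0xb2
[10] flags=0010 LT?F → skip

VAL = 0xc6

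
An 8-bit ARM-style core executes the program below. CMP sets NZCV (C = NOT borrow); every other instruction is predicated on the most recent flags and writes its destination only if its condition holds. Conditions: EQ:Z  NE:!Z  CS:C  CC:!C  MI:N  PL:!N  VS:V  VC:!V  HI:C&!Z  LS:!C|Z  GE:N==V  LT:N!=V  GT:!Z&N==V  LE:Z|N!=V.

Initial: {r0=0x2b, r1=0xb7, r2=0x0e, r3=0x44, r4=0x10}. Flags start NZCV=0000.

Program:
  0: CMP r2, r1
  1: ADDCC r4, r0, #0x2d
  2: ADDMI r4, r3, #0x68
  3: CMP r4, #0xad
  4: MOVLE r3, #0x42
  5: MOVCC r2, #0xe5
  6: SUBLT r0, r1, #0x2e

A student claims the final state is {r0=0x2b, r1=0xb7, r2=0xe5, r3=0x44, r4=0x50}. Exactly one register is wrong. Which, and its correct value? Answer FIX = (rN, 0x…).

FIX = (r4, 0x58)

0: ✓ CMP  NZCV=0000
1: ✓ ADDCC  r4←0x58
2: · ADDMI
3: ✓ CMP  NZCV=1001
4: · MOVLE
5: ✓ MOVCC  r2←0xe5
6: · SUBLT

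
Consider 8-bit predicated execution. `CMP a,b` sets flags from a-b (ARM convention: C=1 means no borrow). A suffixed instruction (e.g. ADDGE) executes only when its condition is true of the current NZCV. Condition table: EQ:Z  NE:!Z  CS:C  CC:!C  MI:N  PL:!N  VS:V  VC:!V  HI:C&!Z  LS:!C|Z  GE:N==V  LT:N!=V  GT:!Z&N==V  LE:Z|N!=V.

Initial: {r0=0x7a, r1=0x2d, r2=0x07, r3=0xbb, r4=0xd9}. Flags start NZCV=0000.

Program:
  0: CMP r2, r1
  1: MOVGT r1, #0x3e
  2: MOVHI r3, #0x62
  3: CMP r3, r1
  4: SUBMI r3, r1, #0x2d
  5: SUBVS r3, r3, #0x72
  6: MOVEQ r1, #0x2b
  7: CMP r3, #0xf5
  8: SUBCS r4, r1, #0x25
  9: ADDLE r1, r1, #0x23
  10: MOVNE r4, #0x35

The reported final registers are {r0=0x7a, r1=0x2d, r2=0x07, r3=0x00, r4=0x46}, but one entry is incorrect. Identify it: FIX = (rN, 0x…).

0: ✓ CMP  NZCV=1000
1: · MOVGT
2: · MOVHI
3: ✓ CMP  NZCV=1010
4: ✓ SUBMI  r3←0x00
5: · SUBVS
6: · MOVEQ
7: ✓ CMP  NZCV=0000
8: · SUBCS
9: · ADDLE
10: ✓ MOVNE  r4←0x35

FIX = (r4, 0x35)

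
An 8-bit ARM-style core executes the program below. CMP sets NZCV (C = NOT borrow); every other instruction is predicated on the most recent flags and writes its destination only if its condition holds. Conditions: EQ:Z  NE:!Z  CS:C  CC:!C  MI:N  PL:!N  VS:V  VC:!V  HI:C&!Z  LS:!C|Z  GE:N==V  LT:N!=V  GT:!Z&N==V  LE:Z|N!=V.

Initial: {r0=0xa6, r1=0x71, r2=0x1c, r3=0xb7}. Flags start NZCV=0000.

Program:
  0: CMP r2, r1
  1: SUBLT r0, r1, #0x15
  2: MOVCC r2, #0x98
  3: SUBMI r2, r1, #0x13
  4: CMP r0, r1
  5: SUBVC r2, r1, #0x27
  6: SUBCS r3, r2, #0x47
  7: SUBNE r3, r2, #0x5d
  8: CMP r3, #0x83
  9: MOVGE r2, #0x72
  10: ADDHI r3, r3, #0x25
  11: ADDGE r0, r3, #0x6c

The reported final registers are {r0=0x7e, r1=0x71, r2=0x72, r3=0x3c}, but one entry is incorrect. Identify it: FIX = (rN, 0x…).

FIX = (r3, 0x12)

[0] flags=1000 → (cmp)
[1] flags=1000 LT?T → r0=0x5c
[2] flags=1000 CC?T → r2=0x98
[3] flags=1000 MI?T → r2=0x5e
[4] flags=1000 → (cmp)
[5] flags=1000 VC?T → r2=0x4a
[6] flags=1000 CS?F → skip
[7] flags=1000 NE?T → r3=0xed
[8] flags=0010 → (cmp)
[9] flags=0010 GE?T → r2=0x72
[10] flags=0010 HI?T → r3=0x12
[11] flags=0010 GE?T → r0=0x7e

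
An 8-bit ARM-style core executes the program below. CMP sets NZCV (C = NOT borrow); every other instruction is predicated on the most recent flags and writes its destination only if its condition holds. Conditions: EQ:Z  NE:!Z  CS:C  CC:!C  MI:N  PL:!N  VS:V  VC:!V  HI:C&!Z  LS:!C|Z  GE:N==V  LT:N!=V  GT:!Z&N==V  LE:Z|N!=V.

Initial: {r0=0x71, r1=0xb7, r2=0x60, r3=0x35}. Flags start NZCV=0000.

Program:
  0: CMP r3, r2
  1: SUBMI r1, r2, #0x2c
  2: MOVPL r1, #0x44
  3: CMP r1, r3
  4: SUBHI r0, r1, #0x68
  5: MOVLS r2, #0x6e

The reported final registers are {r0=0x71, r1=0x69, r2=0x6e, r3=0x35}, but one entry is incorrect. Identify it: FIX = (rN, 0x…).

FIX = (r1, 0x34)

[0] flags=1000 → (cmp)
[1] flags=1000 MI?T → r1=0x34
[2] flags=1000 PL?F → skip
[3] flags=1000 → (cmp)
[4] flags=1000 HI?F → skip
[5] flags=1000 LS?T → r2=0x6e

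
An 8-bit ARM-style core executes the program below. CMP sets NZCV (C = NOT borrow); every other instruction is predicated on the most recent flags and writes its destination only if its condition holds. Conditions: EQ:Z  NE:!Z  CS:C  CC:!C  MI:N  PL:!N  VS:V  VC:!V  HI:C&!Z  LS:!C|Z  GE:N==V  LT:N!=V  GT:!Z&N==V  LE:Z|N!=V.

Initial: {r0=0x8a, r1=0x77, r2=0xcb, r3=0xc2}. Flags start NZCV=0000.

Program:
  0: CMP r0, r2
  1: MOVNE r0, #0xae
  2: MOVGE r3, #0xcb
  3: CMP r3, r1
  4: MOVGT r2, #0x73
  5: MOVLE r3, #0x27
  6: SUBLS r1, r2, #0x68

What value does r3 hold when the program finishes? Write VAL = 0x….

0: ✓ CMP  NZCV=1000
1: ✓ MOVNE  r0←0xae
2: · MOVGE
3: ✓ CMP  NZCV=0011
4: · MOVGT
5: ✓ MOVLE  r3←0x27
6: · SUBLS

VAL = 0x27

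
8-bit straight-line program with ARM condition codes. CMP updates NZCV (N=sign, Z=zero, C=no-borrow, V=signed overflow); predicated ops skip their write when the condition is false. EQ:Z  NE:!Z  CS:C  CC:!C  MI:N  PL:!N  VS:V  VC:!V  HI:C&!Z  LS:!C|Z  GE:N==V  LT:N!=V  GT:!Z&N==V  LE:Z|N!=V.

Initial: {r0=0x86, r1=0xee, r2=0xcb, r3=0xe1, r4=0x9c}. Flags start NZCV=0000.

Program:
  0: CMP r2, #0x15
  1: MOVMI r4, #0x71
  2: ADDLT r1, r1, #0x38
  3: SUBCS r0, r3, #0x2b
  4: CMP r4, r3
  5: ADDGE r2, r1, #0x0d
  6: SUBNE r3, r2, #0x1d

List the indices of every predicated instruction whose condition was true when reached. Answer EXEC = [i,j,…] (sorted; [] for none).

EXEC = [1,2,3,5,6]

[0] flags=1010 → (cmp)
[1] flags=1010 MI?T → r4=0x71
[2] flags=1010 LT?T → r1=0x26
[3] flags=1010 CS?T → r0=0xb6
[4] flags=1001 → (cmp)
[5] flags=1001 GE?T → r2=0x33
[6] flags=1001 NE?T → r3=0x16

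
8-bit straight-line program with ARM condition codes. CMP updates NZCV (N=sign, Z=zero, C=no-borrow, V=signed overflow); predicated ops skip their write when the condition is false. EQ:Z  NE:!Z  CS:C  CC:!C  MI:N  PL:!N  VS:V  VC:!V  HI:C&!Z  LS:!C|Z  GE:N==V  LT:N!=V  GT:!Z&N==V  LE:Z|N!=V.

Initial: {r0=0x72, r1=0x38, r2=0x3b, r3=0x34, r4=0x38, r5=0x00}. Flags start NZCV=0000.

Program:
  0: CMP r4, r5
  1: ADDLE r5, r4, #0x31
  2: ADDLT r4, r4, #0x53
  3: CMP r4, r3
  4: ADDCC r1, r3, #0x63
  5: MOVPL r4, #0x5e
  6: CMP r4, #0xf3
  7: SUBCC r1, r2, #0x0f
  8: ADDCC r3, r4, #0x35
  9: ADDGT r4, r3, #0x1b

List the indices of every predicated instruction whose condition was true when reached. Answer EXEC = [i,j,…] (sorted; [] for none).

EXEC = [5,7,8,9]

[0] flags=0010 → (cmp)
[1] flags=0010 LE?F → skip
[2] flags=0010 LT?F → skip
[3] flags=0010 → (cmp)
[4] flags=0010 CC?F → skip
[5] flags=0010 PL?T → r4=0x5e
[6] flags=0000 → (cmp)
[7] flags=0000 CC?T → r1=0x2c
[8] flags=0000 CC?T → r3=0x93
[9] flags=0000 GT?T → r4=0xae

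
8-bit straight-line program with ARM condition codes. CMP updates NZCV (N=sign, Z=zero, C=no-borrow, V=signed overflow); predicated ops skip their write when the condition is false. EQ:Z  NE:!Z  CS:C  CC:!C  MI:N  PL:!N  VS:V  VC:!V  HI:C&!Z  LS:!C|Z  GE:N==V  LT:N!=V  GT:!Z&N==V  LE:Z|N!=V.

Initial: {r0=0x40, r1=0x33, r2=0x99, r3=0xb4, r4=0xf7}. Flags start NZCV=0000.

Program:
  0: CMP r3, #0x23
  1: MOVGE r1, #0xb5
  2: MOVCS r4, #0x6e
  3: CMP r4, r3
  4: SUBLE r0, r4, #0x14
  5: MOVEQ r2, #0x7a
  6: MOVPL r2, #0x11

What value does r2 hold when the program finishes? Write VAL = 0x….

VAL = 0x99

0: ✓ CMP  NZCV=1010
1: · MOVGE
2: ✓ MOVCS  r4←0x6e
3: ✓ CMP  NZCV=1001
4: · SUBLE
5: · MOVEQ
6: · MOVPL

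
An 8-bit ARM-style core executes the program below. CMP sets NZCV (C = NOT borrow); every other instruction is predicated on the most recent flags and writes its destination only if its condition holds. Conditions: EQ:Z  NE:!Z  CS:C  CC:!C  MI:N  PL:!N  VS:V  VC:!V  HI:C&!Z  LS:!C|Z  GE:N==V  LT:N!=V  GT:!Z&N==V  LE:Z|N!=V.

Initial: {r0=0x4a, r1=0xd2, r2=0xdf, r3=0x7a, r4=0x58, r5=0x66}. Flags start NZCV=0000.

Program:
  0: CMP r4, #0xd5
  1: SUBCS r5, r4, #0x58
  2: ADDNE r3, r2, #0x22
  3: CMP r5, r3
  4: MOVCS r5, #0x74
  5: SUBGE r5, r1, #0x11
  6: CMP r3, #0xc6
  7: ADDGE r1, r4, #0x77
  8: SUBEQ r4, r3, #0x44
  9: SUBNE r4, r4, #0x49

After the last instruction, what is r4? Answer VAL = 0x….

VAL = 0x0f

0: ✓ CMP  NZCV=1001
1: · SUBCS
2: ✓ ADDNE  r3←0x01
3: ✓ CMP  NZCV=0010
4: ✓ MOVCS  r5←0x74
5: ✓ SUBGE  r5←0xc1
6: ✓ CMP  NZCV=0000
7: ✓ ADDGE  r1←0xcf
8: · SUBEQ
9: ✓ SUBNE  r4←0x0f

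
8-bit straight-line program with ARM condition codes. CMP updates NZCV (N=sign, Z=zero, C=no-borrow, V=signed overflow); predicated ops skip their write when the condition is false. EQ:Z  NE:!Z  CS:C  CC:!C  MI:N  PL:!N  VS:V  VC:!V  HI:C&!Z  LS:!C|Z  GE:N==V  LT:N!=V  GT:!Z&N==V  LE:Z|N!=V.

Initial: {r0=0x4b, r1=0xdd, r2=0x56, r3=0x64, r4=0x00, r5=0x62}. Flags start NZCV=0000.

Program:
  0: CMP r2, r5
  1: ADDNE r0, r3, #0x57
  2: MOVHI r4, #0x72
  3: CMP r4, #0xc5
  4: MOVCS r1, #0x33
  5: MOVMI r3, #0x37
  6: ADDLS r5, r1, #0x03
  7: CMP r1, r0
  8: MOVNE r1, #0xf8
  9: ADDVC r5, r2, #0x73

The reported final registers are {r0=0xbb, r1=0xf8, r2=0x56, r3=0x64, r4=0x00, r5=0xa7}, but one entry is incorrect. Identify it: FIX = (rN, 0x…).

FIX = (r5, 0xc9)

0: ✓ CMP  NZCV=1000
1: ✓ ADDNE  r0←0xbb
2: · MOVHI
3: ✓ CMP  NZCV=0000
4: · MOVCS
5: · MOVMI
6: ✓ ADDLS  r5←0xe0
7: ✓ CMP  NZCV=0010
8: ✓ MOVNE  r1←0xf8
9: ✓ ADDVC  r5←0xc9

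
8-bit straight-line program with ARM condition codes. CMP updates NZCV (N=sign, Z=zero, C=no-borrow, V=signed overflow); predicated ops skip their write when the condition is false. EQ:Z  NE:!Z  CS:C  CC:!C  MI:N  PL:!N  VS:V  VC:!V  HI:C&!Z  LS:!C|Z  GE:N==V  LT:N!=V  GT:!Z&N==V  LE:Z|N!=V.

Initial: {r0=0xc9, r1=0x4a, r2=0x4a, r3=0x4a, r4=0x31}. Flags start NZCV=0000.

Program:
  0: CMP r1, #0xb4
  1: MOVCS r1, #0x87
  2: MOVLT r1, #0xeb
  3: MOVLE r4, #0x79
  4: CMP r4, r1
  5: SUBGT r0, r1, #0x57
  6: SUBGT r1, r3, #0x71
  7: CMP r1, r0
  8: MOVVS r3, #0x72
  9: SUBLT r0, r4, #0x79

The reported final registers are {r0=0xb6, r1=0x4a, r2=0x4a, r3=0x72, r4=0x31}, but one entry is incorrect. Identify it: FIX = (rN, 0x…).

0: ✓ CMP  NZCV=1001
1: · MOVCS
2: · MOVLT
3: · MOVLE
4: ✓ CMP  NZCV=1000
5: · SUBGT
6: · SUBGT
7: ✓ CMP  NZCV=1001
8: ✓ MOVVS  r3←0x72
9: · SUBLT

FIX = (r0, 0xc9)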